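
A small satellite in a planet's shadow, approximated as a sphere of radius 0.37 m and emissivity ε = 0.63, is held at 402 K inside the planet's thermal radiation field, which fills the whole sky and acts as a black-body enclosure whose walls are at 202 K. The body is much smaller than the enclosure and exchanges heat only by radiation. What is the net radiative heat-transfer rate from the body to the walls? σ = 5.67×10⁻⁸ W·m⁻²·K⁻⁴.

P_net ≈ 1500 W

For a small grey body in a large enclosure: P_net = εσA(T_body⁴ − T_wall⁴).
A = 4πr² = 1.720 m²; T_body⁴ − T_wall⁴ = 2.612×10¹⁰ − 1.665×10⁹ = 2.445×10¹⁰ K⁴.
|P_net| = 0.63·5.67×10⁻⁸·1.720·2.445×10¹⁰.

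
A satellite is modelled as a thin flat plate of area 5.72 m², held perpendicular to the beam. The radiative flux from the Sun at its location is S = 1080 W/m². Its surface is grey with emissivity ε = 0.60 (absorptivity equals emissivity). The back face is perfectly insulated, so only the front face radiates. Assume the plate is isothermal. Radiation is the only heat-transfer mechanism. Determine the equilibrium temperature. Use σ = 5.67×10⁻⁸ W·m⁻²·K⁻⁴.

At equilibrium, absorbed power = emitted power.
Absorbing cross-section = A = 5.720 m²; emitting surface = A = 5.720 m² (ratio 1).
εS·A_cross = εσ·A_surf·T⁴  ⇒  T⁴ = S/(1σ)   (ε cancels).
T⁴ = 1080/(1·5.67×10⁻⁸) = 1.905×10¹⁰ K⁴.
T = (1.905×10¹⁰)^(1/4).

T ≈ 372 K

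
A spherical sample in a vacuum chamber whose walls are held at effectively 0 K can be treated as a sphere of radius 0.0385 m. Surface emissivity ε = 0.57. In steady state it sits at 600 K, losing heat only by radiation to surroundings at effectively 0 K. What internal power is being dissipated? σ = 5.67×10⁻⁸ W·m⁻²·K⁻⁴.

Steady state: P = εσA T⁴.
A = 4πr² = 0.01863 m²; T⁴ = (600)⁴ = 1.296×10¹¹ K⁴.
P = 0.57 × 5.67×10⁻⁸ × 0.01863 × 1.296×10¹¹.

P ≈ 78.0 W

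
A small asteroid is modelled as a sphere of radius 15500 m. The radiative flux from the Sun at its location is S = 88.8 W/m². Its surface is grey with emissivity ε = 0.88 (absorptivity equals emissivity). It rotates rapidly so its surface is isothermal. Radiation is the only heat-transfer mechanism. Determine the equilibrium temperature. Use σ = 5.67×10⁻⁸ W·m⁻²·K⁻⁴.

T ≈ 141 K

At equilibrium, absorbed power = emitted power.
Absorbing cross-section = πr² = 7.548×10⁸ m²; emitting surface = 4πr² = 3.019×10⁹ m² (ratio 4).
εS·A_cross = εσ·A_surf·T⁴  ⇒  T⁴ = S/(4σ)   (ε cancels).
T⁴ = 88.8/(4·5.67×10⁻⁸) = 3.915×10⁸ K⁴.
T = (3.915×10⁸)^(1/4).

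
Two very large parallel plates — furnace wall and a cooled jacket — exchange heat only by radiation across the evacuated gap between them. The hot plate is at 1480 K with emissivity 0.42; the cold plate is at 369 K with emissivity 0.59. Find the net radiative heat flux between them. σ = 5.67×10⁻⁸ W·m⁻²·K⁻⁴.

For two infinite grey parallel plates, q = σ(T₁⁴ − T₂⁴)/(1/ε₁ + 1/ε₂ − 1).
T₁⁴ − T₂⁴ = 4.798×10¹² − 1.854×10¹⁰ = 4.779×10¹² K⁴.
1/ε₁ + 1/ε₂ − 1 = 2.381 + 1.695 − 1 = 3.076.
q = 5.67×10⁻⁸ × 4.779×10¹² / 3.076.

q ≈ 88100 W/m²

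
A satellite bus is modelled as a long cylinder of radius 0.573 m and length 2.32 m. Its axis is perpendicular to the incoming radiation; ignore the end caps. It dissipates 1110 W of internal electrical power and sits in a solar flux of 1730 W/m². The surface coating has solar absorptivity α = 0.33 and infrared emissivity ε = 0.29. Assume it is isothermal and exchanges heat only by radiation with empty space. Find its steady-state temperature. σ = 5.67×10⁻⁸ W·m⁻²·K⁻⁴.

At steady state, absorbed solar power + internal power = radiated power.
Absorbed: α·S·A_cross = 0.33·1730·2.659 = 1518 W (cross-section 2rL).
Total input = 1518 + 1110 = 2628 W.
Radiated: εσ·A_surf·T⁴ with A_surf = 2πrL = 8.353 m².
T⁴ = 2628/(0.29·5.67×10⁻⁸·8.353) = 1.913×10¹⁰ K⁴.

T ≈ 372 K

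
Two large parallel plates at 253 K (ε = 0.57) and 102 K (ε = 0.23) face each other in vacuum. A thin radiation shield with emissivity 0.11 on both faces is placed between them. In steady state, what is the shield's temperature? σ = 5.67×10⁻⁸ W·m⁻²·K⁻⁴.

T_s ≈ 220 K

In steady state the net flux on the hot side equals that on the cold side.
σ(T₁⁴−T_s⁴)/D₁ = σ(T_s⁴−T₂⁴)/D₂, with D₁ = 1/ε₁+1/ε_s−1 = 9.845, D₂ = 1/ε_s+1/ε₂−1 = 12.44.
Solve for T_s⁴: T_s⁴ = (D₂·T₁⁴ + D₁·T₂⁴)/(D₁+D₂) = 2.335×10⁹ K⁴.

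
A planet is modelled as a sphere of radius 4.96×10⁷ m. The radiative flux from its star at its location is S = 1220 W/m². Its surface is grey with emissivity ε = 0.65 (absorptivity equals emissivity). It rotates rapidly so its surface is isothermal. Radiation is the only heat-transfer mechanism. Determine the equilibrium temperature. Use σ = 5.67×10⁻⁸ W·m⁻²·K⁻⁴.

At equilibrium, absorbed power = emitted power.
Absorbing cross-section = πr² = 7.729×10¹⁵ m²; emitting surface = 4πr² = 3.092×10¹⁶ m² (ratio 4).
εS·A_cross = εσ·A_surf·T⁴  ⇒  T⁴ = S/(4σ)   (ε cancels).
T⁴ = 1220/(4·5.67×10⁻⁸) = 5.379×10⁹ K⁴.
T = (5.379×10⁹)^(1/4).

T ≈ 271 K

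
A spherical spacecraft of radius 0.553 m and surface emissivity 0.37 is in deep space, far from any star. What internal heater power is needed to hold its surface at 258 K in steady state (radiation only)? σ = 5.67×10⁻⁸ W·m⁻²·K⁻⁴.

P = εσ·4πr²·T⁴.
4πr² = 3.843 m²; T⁴ = 4.431×10⁹ K⁴.
P = 0.37·5.67×10⁻⁸·3.843·4.431×10⁹.

P ≈ 357 W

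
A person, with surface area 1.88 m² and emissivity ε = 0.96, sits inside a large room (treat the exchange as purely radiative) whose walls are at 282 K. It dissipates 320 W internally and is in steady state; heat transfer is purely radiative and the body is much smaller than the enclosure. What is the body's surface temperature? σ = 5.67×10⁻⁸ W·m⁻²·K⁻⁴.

T ≈ 312 K

For a small grey body in a large enclosure, net radiated power = εσA(T⁴ − T_w⁴).
Steady state: P = εσA(T⁴ − T_w⁴) with A = 1.88 m².
T⁴ = P/(εσA) + T_w⁴ = 320/(0.96·5.67×10⁻⁸·1.880) + (282)⁴
    = 3.127×10⁹ + 6.324×10⁹ = 9.451×10⁹ K⁴.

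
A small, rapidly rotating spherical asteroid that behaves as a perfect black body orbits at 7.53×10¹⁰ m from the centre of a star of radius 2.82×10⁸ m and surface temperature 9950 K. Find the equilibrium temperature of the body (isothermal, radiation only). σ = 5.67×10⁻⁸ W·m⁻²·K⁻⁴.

The star's surface emits σT_*⁴; at distance d the flux is S = σT_*⁴(R_*/d)².
S = 5.67×10⁻⁸·(9950)⁴·(2.82×10⁸/7.53×10¹⁰)² = 7794 W/m².
For an isothermal sphere T⁴ = (1−a)S/(4σ) = 3.437×10¹⁰ K⁴.

T ≈ 431 K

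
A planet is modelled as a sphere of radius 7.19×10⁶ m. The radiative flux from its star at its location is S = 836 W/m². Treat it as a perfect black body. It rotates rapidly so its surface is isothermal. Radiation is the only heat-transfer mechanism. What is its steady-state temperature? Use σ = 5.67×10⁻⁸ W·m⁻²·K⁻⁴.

T ≈ 246 K

At equilibrium, absorbed power = emitted power.
Absorbing cross-section = πr² = 1.624×10¹⁴ m²; emitting surface = 4πr² = 6.496×10¹⁴ m² (ratio 4).
S·A_cross = εσ·A_surf·T⁴  ⇒  T⁴ = S/(4σ).
T⁴ = 1.00·836/(4·5.67×10⁻⁸) = 3.686×10⁹ K⁴.
T = (3.686×10⁹)^(1/4).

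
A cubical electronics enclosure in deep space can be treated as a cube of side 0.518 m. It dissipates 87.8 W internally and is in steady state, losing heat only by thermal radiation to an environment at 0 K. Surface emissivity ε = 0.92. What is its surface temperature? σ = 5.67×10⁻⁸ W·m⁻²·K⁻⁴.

T ≈ 180 K

Steady state: internal power = radiated power, P = εσA T⁴.
Radiating area A = 6L² = 1.610 m².
T⁴ = P/(εσA) = 87.8/(0.92·5.67×10⁻⁸·1.610) = 1.045×10⁹ K⁴.
T = (1.045×10⁹)^(1/4).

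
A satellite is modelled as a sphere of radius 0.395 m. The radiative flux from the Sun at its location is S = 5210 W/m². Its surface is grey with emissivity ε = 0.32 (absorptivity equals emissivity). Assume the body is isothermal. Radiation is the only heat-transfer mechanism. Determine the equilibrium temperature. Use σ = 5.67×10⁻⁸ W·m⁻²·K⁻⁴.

At equilibrium, absorbed power = emitted power.
Absorbing cross-section = πr² = 0.4902 m²; emitting surface = 4πr² = 1.961 m² (ratio 4).
εS·A_cross = εσ·A_surf·T⁴  ⇒  T⁴ = S/(4σ)   (ε cancels).
T⁴ = 5210/(4·5.67×10⁻⁸) = 2.297×10¹⁰ K⁴.
T = (2.297×10¹⁰)^(1/4).

T ≈ 389 K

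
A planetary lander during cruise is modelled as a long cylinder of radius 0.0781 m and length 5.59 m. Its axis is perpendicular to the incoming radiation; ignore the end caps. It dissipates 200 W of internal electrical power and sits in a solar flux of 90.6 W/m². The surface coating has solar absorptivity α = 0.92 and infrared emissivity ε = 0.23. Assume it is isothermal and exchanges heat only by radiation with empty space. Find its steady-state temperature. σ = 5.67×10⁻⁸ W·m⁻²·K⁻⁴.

At steady state, absorbed solar power + internal power = radiated power.
Absorbed: α·S·A_cross = 0.92·90.6·0.8732 = 72.78 W (cross-section 2rL).
Total input = 72.78 + 200 = 272.8 W.
Radiated: εσ·A_surf·T⁴ with A_surf = 2πrL = 2.743 m².
T⁴ = 272.8/(0.23·5.67×10⁻⁸·2.743) = 7.625×10⁹ K⁴.

T ≈ 296 K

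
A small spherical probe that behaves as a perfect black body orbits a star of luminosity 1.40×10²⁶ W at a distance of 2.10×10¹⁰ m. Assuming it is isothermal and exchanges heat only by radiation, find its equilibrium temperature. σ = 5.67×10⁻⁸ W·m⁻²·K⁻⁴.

First find the stellar flux at distance d: S = L/(4πd²) = 1.40×10²⁶/(4π·(2.10×10¹⁰)²) = 25260 W/m².
For an isothermal sphere, absorbed (1−a)S·πr² = emitted σ·4πr²·T⁴, so T⁴ = (1−a)S/(4σ).
T⁴ = 1.00·25260/(4·5.67×10⁻⁸) = 1.114×10¹¹ K⁴.

T ≈ 578 K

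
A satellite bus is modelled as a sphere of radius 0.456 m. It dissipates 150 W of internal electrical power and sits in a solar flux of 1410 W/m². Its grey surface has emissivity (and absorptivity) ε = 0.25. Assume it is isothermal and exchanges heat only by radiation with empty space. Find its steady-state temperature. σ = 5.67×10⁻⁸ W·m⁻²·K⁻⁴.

At steady state, absorbed solar power + internal power = radiated power.
Absorbed: α·S·A_cross = 0.25·1410·0.6533 = 230.3 W (cross-section πr²).
Total input = 230.3 + 150 = 380.3 W.
Radiated: εσ·A_surf·T⁴ with A_surf = 4πr² = 2.613 m².
T⁴ = 380.3/(0.25·5.67×10⁻⁸·2.613) = 1.027×10¹⁰ K⁴.

T ≈ 318 K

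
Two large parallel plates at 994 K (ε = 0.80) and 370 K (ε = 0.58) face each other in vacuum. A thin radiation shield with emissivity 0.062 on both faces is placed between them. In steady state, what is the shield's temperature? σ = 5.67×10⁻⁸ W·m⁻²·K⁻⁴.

T_s ≈ 843 K

In steady state the net flux on the hot side equals that on the cold side.
σ(T₁⁴−T_s⁴)/D₁ = σ(T_s⁴−T₂⁴)/D₂, with D₁ = 1/ε₁+1/ε_s−1 = 16.38, D₂ = 1/ε_s+1/ε₂−1 = 16.85.
Solve for T_s⁴: T_s⁴ = (D₂·T₁⁴ + D₁·T₂⁴)/(D₁+D₂) = 5.043×10¹¹ K⁴.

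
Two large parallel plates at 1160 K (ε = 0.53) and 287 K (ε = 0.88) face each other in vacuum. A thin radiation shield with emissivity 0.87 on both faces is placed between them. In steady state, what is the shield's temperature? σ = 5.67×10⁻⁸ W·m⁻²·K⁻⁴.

T_s ≈ 916 K

In steady state the net flux on the hot side equals that on the cold side.
σ(T₁⁴−T_s⁴)/D₁ = σ(T_s⁴−T₂⁴)/D₂, with D₁ = 1/ε₁+1/ε_s−1 = 2.036, D₂ = 1/ε_s+1/ε₂−1 = 1.286.
Solve for T_s⁴: T_s⁴ = (D₂·T₁⁴ + D₁·T₂⁴)/(D₁+D₂) = 7.050×10¹¹ K⁴.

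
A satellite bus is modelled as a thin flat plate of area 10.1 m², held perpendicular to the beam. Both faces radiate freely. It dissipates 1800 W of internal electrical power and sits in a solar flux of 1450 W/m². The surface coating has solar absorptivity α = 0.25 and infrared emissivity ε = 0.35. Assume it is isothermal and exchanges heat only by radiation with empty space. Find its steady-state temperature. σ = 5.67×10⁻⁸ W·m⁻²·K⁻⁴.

At steady state, absorbed solar power + internal power = radiated power.
Absorbed: α·S·A_cross = 0.25·1450·10.10 = 3661 W (cross-section A).
Total input = 3661 + 1800 = 5461 W.
Radiated: εσ·A_surf·T⁴ with A_surf = 2A = 20.20 m².
T⁴ = 5461/(0.35·5.67×10⁻⁸·20.20) = 1.362×10¹⁰ K⁴.

T ≈ 342 K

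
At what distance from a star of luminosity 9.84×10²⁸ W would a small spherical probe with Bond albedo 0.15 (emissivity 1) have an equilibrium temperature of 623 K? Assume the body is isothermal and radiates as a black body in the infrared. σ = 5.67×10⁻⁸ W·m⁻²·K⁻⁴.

d ≈ 4.41×10¹¹ m

For an isothermal black-emitting sphere, (1−a)S·πr² = σ·4πr²·T⁴ ⇒ S = 4σT⁴/(1−a).
S = 4·5.67×10⁻⁸·(623)⁴/0.850 = 40200 W/m².
Flux falls as S = L/(4πd²), so d = √(L/(4πS)) = √(9.84×10²⁸/(4π·40200)).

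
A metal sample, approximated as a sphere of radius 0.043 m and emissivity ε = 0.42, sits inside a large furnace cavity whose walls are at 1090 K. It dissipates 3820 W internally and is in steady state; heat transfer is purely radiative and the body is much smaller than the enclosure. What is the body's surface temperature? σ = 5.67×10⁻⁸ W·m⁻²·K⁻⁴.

For a small grey body in a large enclosure, net radiated power = εσA(T⁴ − T_w⁴).
Steady state: P = εσA(T⁴ − T_w⁴) with A = 4πr² = 0.02324 m².
T⁴ = P/(εσA) + T_w⁴ = 3820/(0.42·5.67×10⁻⁸·0.02324) + (1090)⁴
    = 6.904×10¹² + 1.412×10¹² = 8.315×10¹² K⁴.

T ≈ 1700 K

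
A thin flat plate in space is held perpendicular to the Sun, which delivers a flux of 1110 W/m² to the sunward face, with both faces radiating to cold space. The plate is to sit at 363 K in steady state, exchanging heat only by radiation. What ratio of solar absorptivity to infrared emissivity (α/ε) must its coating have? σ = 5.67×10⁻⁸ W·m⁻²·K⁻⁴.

Balance: αS·A = εσ·2A·T⁴ ⇒ α/ε = 2σT⁴/S.
α/ε = 2·5.67×10⁻⁸·(363)⁴/1110 = 2·5.67×10⁻⁸·1.736×10¹⁰/1110.

α/ε ≈ 1.77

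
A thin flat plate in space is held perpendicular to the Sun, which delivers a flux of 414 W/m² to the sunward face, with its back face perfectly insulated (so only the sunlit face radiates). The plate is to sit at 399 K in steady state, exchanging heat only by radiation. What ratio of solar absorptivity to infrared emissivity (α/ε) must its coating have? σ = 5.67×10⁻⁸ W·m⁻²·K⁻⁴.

α/ε ≈ 3.47

Balance: αS·A = εσ·1A·T⁴ ⇒ α/ε = σT⁴/S.
α/ε = 5.67×10⁻⁸·(399)⁴/414 = 5.67×10⁻⁸·2.534×10¹⁰/414.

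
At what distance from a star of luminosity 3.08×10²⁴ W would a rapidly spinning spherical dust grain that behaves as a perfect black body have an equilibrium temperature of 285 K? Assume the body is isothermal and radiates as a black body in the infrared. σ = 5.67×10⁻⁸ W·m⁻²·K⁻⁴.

d ≈ 1.28×10¹⁰ m

For an isothermal black-emitting sphere, (1−a)S·πr² = σ·4πr²·T⁴ ⇒ S = 4σT⁴/(1−a).
S = 4·5.67×10⁻⁸·(285)⁴/1.00 = 1496 W/m².
Flux falls as S = L/(4πd²), so d = √(L/(4πS)) = √(3.08×10²⁴/(4π·1496)).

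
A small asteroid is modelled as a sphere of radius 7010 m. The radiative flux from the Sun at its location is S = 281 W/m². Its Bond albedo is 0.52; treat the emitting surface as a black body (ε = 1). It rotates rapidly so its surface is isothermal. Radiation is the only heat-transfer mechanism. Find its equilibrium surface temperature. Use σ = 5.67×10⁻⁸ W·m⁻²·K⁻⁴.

At equilibrium, absorbed power = emitted power.
Absorbing cross-section = πr² = 1.544×10⁸ m²; emitting surface = 4πr² = 6.175×10⁸ m² (ratio 4).
(1−a)S·A_cross = εσ·A_surf·T⁴  ⇒  T⁴ = (1−a)S/(4σ).
T⁴ = 0.480·281/(4·5.67×10⁻⁸) = 5.947×10⁸ K⁴.
T = (5.947×10⁸)^(1/4).

T ≈ 156 K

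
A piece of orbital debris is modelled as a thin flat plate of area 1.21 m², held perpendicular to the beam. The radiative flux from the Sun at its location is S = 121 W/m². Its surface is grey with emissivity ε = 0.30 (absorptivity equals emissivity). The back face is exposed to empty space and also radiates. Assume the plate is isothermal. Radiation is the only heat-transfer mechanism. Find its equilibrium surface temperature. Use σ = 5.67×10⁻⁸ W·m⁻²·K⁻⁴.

At equilibrium, absorbed power = emitted power.
Absorbing cross-section = A = 1.210 m²; emitting surface = 2A = 2.420 m² (ratio 2).
εS·A_cross = εσ·A_surf·T⁴  ⇒  T⁴ = S/(2σ)   (ε cancels).
T⁴ = 121/(2·5.67×10⁻⁸) = 1.067×10⁹ K⁴.
T = (1.067×10⁹)^(1/4).

T ≈ 181 K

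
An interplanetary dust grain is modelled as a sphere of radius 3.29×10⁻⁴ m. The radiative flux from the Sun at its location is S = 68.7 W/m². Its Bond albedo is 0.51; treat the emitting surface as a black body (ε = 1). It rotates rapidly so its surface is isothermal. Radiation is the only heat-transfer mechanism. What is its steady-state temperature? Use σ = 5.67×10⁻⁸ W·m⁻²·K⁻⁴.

At equilibrium, absorbed power = emitted power.
Absorbing cross-section = πr² = 3.400×10⁻⁷ m²; emitting surface = 4πr² = 1.360×10⁻⁶ m² (ratio 4).
(1−a)S·A_cross = εσ·A_surf·T⁴  ⇒  T⁴ = (1−a)S/(4σ).
T⁴ = 0.490·68.7/(4·5.67×10⁻⁸) = 1.484×10⁸ K⁴.
T = (1.484×10⁸)^(1/4).

T ≈ 110 K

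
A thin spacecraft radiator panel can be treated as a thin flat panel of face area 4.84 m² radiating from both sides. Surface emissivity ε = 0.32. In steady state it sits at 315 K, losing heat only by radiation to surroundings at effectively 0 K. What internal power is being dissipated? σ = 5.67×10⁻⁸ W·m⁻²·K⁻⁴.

P ≈ 1730 W

Steady state: P = εσA T⁴.
A = 2·4.84 = 9.680 m²; T⁴ = (315)⁴ = 9.846×10⁹ K⁴.
P = 0.32 × 5.67×10⁻⁸ × 9.680 × 9.846×10⁹.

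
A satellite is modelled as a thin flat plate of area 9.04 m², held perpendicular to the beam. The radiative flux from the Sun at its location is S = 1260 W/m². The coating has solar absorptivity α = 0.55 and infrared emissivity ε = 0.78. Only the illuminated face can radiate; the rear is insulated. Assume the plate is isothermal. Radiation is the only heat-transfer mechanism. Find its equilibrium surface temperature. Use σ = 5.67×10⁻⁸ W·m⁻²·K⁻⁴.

T ≈ 354 K

At equilibrium, absorbed power = emitted power.
Absorbing cross-section = A = 9.040 m²; emitting surface = A = 9.040 m² (ratio 1).
αS·A_cross = εσ·A_surf·T⁴  ⇒  T⁴ = αS/(ε·1σ).
T⁴ = 0.550·1260/(0.78·1·5.67×10⁻⁸) = 1.567×10¹⁰ K⁴.
T = (1.567×10¹⁰)^(1/4).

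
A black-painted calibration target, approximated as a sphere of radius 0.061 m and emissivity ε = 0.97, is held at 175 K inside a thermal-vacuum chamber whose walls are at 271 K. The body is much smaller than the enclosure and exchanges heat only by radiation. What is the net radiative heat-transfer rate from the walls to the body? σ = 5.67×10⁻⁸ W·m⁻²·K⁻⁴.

For a small grey body in a large enclosure: P_net = εσA(T_body⁴ − T_wall⁴).
A = 4πr² = 0.04676 m²; T_body⁴ − T_wall⁴ = 9.379×10⁸ − 5.394×10⁹ = -4.456×10⁹ K⁴.
|P_net| = 0.97·5.67×10⁻⁸·0.04676·4.456×10⁹.

P_net ≈ 11.5 W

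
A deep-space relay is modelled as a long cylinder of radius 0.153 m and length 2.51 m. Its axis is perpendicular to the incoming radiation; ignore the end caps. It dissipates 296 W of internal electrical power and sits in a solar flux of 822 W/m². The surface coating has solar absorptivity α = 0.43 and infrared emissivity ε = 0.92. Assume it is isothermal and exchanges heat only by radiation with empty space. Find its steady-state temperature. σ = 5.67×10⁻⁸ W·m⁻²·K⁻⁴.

At steady state, absorbed solar power + internal power = radiated power.
Absorbed: α·S·A_cross = 0.43·822·0.7681 = 271.5 W (cross-section 2rL).
Total input = 271.5 + 296 = 567.5 W.
Radiated: εσ·A_surf·T⁴ with A_surf = 2πrL = 2.413 m².
T⁴ = 567.5/(0.92·5.67×10⁻⁸·2.413) = 4.509×10⁹ K⁴.

T ≈ 259 K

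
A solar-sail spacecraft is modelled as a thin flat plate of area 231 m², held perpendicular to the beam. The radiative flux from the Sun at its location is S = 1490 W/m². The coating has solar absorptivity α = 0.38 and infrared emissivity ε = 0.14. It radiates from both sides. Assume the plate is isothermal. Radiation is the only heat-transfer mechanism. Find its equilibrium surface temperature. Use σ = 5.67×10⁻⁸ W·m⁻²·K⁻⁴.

T ≈ 435 K

At equilibrium, absorbed power = emitted power.
Absorbing cross-section = A = 231.0 m²; emitting surface = 2A = 462.0 m² (ratio 2).
αS·A_cross = εσ·A_surf·T⁴  ⇒  T⁴ = αS/(ε·2σ).
T⁴ = 0.380·1490/(0.14·2·5.67×10⁻⁸) = 3.566×10¹⁰ K⁴.
T = (3.566×10¹⁰)^(1/4).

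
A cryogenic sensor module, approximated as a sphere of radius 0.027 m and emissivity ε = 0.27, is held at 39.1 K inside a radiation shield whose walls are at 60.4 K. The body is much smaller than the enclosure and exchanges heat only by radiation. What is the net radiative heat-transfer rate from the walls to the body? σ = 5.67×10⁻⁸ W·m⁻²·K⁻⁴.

P_net ≈ 0.00154 W

For a small grey body in a large enclosure: P_net = εσA(T_body⁴ − T_wall⁴).
A = 4πr² = 0.009161 m²; T_body⁴ − T_wall⁴ = 2.337×10⁶ − 1.331×10⁷ = -1.097×10⁷ K⁴.
|P_net| = 0.27·5.67×10⁻⁸·0.009161·1.097×10⁷.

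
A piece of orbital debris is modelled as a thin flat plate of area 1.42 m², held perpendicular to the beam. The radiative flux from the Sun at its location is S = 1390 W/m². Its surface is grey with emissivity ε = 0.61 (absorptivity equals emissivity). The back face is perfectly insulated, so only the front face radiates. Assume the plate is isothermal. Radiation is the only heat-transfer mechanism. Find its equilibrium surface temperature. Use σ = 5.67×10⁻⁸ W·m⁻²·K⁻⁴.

At equilibrium, absorbed power = emitted power.
Absorbing cross-section = A = 1.420 m²; emitting surface = A = 1.420 m² (ratio 1).
εS·A_cross = εσ·A_surf·T⁴  ⇒  T⁴ = S/(1σ)   (ε cancels).
T⁴ = 1390/(1·5.67×10⁻⁸) = 2.451×10¹⁰ K⁴.
T = (2.451×10¹⁰)^(1/4).

T ≈ 396 K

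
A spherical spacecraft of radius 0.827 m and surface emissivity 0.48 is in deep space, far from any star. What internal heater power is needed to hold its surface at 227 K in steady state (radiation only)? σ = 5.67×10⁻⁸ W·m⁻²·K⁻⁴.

P = εσ·4πr²·T⁴.
4πr² = 8.595 m²; T⁴ = 2.655×10⁹ K⁴.
P = 0.48·5.67×10⁻⁸·8.595·2.655×10⁹.

P ≈ 621 W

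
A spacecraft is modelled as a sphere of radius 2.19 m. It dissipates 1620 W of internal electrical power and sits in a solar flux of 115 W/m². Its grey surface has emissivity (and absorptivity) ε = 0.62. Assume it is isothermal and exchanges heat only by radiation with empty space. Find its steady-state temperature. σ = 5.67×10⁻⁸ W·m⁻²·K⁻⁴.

T ≈ 189 K

At steady state, absorbed solar power + internal power = radiated power.
Absorbed: α·S·A_cross = 0.62·115·15.07 = 1074 W (cross-section πr²).
Total input = 1074 + 1620 = 2694 W.
Radiated: εσ·A_surf·T⁴ with A_surf = 4πr² = 60.27 m².
T⁴ = 2694/(0.62·5.67×10⁻⁸·60.27) = 1.272×10⁹ K⁴.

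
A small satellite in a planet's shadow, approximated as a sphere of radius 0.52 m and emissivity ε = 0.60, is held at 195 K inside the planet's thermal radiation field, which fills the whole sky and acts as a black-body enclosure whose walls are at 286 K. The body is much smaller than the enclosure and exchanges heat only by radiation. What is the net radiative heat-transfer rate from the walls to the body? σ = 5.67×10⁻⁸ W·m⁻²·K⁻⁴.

P_net ≈ 606 W

For a small grey body in a large enclosure: P_net = εσA(T_body⁴ − T_wall⁴).
A = 4πr² = 3.398 m²; T_body⁴ − T_wall⁴ = 1.446×10⁹ − 6.691×10⁹ = -5.245×10⁹ K⁴.
|P_net| = 0.60·5.67×10⁻⁸·3.398·5.245×10⁹.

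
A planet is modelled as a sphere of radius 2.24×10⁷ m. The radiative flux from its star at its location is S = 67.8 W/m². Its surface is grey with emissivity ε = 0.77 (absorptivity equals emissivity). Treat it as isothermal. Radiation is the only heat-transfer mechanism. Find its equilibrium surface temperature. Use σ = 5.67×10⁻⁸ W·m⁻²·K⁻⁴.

T ≈ 131 K

At equilibrium, absorbed power = emitted power.
Absorbing cross-section = πr² = 1.576×10¹⁵ m²; emitting surface = 4πr² = 6.305×10¹⁵ m² (ratio 4).
εS·A_cross = εσ·A_surf·T⁴  ⇒  T⁴ = S/(4σ)   (ε cancels).
T⁴ = 67.8/(4·5.67×10⁻⁸) = 2.989×10⁸ K⁴.
T = (2.989×10⁸)^(1/4).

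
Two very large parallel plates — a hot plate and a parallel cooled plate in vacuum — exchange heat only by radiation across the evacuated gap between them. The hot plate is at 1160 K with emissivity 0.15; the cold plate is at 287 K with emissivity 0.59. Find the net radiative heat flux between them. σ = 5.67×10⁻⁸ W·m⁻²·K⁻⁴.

q ≈ 13900 W/m²

For two infinite grey parallel plates, q = σ(T₁⁴ − T₂⁴)/(1/ε₁ + 1/ε₂ − 1).
T₁⁴ − T₂⁴ = 1.811×10¹² − 6.785×10⁹ = 1.804×10¹² K⁴.
1/ε₁ + 1/ε₂ − 1 = 6.667 + 1.695 − 1 = 7.362.
q = 5.67×10⁻⁸ × 1.804×10¹² / 7.362.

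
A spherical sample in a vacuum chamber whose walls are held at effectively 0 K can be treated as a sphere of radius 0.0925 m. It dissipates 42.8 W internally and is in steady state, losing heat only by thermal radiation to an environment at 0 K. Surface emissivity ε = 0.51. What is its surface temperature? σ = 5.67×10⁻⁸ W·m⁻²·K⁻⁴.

T ≈ 343 K

Steady state: internal power = radiated power, P = εσA T⁴.
Radiating area A = 4πr² = 0.1075 m².
T⁴ = P/(εσA) = 42.8/(0.51·5.67×10⁻⁸·0.1075) = 1.377×10¹⁰ K⁴.
T = (1.377×10¹⁰)^(1/4).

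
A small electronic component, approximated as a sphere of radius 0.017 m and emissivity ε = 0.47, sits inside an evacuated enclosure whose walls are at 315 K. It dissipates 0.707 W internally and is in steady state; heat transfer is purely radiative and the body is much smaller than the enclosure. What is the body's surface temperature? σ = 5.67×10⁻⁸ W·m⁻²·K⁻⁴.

T ≈ 362 K

For a small grey body in a large enclosure, net radiated power = εσA(T⁴ − T_w⁴).
Steady state: P = εσA(T⁴ − T_w⁴) with A = 4πr² = 0.003632 m².
T⁴ = P/(εσA) + T_w⁴ = 0.707/(0.47·5.67×10⁻⁸·0.003632) + (315)⁴
    = 7.305×10⁹ + 9.846×10⁹ = 1.715×10¹⁰ K⁴.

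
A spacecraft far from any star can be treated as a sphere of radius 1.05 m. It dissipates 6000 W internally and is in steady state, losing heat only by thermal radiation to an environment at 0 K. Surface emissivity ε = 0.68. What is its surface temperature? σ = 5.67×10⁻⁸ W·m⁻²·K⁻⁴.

T ≈ 326 K

Steady state: internal power = radiated power, P = εσA T⁴.
Radiating area A = 4πr² = 13.85 m².
T⁴ = P/(εσA) = 6000/(0.68·5.67×10⁻⁸·13.85) = 1.123×10¹⁰ K⁴.
T = (1.123×10¹⁰)^(1/4).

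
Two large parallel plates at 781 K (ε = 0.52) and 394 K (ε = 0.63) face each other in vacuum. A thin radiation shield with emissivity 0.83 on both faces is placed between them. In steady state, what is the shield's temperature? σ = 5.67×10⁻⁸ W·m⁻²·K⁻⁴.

T_s ≈ 654 K

In steady state the net flux on the hot side equals that on the cold side.
σ(T₁⁴−T_s⁴)/D₁ = σ(T_s⁴−T₂⁴)/D₂, with D₁ = 1/ε₁+1/ε_s−1 = 2.128, D₂ = 1/ε_s+1/ε₂−1 = 1.792.
Solve for T_s⁴: T_s⁴ = (D₂·T₁⁴ + D₁·T₂⁴)/(D₁+D₂) = 1.832×10¹¹ K⁴.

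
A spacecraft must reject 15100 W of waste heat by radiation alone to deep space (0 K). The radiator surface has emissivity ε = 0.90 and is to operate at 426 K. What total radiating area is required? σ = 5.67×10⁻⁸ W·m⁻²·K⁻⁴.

A ≈ 8.98 m²

P = εσA T⁴ ⇒ A = P/(εσT⁴).
T⁴ = 3.293×10¹⁰ K⁴.
A = 15100/(0.90 × 5.67×10⁻⁸ × 3.293×10¹⁰).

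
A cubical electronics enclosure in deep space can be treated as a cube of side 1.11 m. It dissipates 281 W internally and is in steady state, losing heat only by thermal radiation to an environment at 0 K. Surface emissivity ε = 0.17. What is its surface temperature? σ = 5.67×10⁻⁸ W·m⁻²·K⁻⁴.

T ≈ 251 K

Steady state: internal power = radiated power, P = εσA T⁴.
Radiating area A = 6L² = 7.393 m².
T⁴ = P/(εσA) = 281/(0.17·5.67×10⁻⁸·7.393) = 3.943×10⁹ K⁴.
T = (3.943×10⁹)^(1/4).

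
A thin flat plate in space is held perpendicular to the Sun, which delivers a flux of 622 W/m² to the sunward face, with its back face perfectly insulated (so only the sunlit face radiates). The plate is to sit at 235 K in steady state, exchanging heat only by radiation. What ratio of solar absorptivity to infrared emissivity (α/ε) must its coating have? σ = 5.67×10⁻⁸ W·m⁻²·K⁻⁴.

α/ε ≈ 0.278

Balance: αS·A = εσ·1A·T⁴ ⇒ α/ε = σT⁴/S.
α/ε = 5.67×10⁻⁸·(235)⁴/622 = 5.67×10⁻⁸·3.050×10⁹/622.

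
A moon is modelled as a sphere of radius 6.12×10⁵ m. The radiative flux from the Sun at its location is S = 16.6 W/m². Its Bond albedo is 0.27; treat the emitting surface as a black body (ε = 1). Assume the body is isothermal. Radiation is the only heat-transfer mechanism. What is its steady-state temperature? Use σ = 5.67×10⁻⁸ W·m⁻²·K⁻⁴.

At equilibrium, absorbed power = emitted power.
Absorbing cross-section = πr² = 1.177×10¹² m²; emitting surface = 4πr² = 4.707×10¹² m² (ratio 4).
(1−a)S·A_cross = εσ·A_surf·T⁴  ⇒  T⁴ = (1−a)S/(4σ).
T⁴ = 0.730·16.6/(4·5.67×10⁻⁸) = 5.343×10⁷ K⁴.
T = (5.343×10⁷)^(1/4).

T ≈ 85.5 K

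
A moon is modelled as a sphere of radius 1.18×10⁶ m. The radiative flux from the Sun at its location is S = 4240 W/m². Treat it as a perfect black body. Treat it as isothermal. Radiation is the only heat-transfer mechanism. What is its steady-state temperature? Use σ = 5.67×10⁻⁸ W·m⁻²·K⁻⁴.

T ≈ 370 K

At equilibrium, absorbed power = emitted power.
Absorbing cross-section = πr² = 4.374×10¹² m²; emitting surface = 4πr² = 1.750×10¹³ m² (ratio 4).
S·A_cross = εσ·A_surf·T⁴  ⇒  T⁴ = S/(4σ).
T⁴ = 1.00·4240/(4·5.67×10⁻⁸) = 1.869×10¹⁰ K⁴.
T = (1.869×10¹⁰)^(1/4).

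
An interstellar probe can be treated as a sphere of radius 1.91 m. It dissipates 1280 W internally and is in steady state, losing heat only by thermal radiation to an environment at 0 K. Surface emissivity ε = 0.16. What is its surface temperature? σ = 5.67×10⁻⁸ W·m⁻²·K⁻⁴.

T ≈ 236 K

Steady state: internal power = radiated power, P = εσA T⁴.
Radiating area A = 4πr² = 45.84 m².
T⁴ = P/(εσA) = 1280/(0.16·5.67×10⁻⁸·45.84) = 3.078×10⁹ K⁴.
T = (3.078×10⁹)^(1/4).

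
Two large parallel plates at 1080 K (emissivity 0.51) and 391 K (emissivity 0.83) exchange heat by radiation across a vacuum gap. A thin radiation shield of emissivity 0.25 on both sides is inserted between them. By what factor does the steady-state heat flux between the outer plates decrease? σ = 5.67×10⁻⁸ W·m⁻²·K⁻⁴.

Without shield: q₀ = σΔ(T⁴)/(1/ε₁+1/ε₂−1) with denominator 2.166.
With shield the two gaps are in series; the resistances add: (1/ε₁+1/ε_s−1)+(1/ε_s+1/ε₂−1) = 4.961+4.205 = 9.166.
Heat-flux ratio q₀/q = 9.166/2.166.

factor ≈ 4.23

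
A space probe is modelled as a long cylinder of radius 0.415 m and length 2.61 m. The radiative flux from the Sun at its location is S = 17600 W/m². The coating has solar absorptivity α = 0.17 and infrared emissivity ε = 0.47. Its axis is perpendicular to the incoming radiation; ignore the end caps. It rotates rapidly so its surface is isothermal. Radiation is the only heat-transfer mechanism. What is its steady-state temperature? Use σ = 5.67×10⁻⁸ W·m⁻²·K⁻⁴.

T ≈ 435 K

At equilibrium, absorbed power = emitted power.
Absorbing cross-section = 2rL = 2.166 m²; emitting surface = 2πrL = 6.806 m² (ratio π).
αS·A_cross = εσ·A_surf·T⁴  ⇒  T⁴ = αS/(ε·πσ).
T⁴ = 0.170·17600/(0.47·π·5.67×10⁻⁸) = 3.574×10¹⁰ K⁴.
T = (3.574×10¹⁰)^(1/4).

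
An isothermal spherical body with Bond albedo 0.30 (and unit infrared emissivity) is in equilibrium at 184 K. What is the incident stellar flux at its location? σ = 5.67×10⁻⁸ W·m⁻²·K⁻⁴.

(1−a)S·πr² = σ·4πr²·T⁴ ⇒ S = 4σT⁴/(1−a).
S = 4·5.67×10⁻⁸·1.146×10⁹/0.700.

S ≈ 371 W/m²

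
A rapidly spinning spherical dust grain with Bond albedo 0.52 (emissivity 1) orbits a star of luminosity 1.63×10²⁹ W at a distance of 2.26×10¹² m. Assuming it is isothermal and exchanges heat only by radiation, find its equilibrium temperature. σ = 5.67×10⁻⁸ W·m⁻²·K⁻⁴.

T ≈ 271 K

First find the stellar flux at distance d: S = L/(4πd²) = 1.63×10²⁹/(4π·(2.26×10¹²)²) = 2540 W/m².
For an isothermal sphere, absorbed (1−a)S·πr² = emitted σ·4πr²·T⁴, so T⁴ = (1−a)S/(4σ).
T⁴ = 0.480·2540/(4·5.67×10⁻⁸) = 5.375×10⁹ K⁴.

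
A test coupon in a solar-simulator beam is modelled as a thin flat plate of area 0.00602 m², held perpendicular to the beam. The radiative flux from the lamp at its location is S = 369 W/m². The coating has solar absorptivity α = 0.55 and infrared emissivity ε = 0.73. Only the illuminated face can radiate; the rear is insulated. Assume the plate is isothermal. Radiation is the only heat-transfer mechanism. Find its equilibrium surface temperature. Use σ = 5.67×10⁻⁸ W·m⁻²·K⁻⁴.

T ≈ 265 K

At equilibrium, absorbed power = emitted power.
Absorbing cross-section = A = 0.006020 m²; emitting surface = A = 0.006020 m² (ratio 1).
αS·A_cross = εσ·A_surf·T⁴  ⇒  T⁴ = αS/(ε·1σ).
T⁴ = 0.550·369/(0.73·1·5.67×10⁻⁸) = 4.903×10⁹ K⁴.
T = (4.903×10⁹)^(1/4).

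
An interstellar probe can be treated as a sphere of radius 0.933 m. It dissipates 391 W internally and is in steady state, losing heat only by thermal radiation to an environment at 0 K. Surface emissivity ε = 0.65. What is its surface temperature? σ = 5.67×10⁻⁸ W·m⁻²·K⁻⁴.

Steady state: internal power = radiated power, P = εσA T⁴.
Radiating area A = 4πr² = 10.94 m².
T⁴ = P/(εσA) = 391/(0.65·5.67×10⁻⁸·10.94) = 9.699×10⁸ K⁴.
T = (9.699×10⁸)^(1/4).

T ≈ 176 K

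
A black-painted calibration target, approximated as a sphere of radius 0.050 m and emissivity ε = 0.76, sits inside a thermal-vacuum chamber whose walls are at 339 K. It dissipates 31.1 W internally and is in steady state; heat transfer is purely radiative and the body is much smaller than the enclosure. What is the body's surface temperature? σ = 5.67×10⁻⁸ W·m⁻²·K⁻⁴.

For a small grey body in a large enclosure, net radiated power = εσA(T⁴ − T_w⁴).
Steady state: P = εσA(T⁴ − T_w⁴) with A = 4πr² = 0.03142 m².
T⁴ = P/(εσA) + T_w⁴ = 31.1/(0.76·5.67×10⁻⁸·0.03142) + (339)⁴
    = 2.297×10¹⁰ + 1.321×10¹⁰ = 3.618×10¹⁰ K⁴.

T ≈ 436 K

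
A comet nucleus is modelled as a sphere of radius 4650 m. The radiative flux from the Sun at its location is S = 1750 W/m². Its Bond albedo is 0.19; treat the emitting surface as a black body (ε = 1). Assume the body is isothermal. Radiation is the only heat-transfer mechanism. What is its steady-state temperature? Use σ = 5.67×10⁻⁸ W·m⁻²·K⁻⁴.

T ≈ 281 K

At equilibrium, absorbed power = emitted power.
Absorbing cross-section = πr² = 6.793×10⁷ m²; emitting surface = 4πr² = 2.717×10⁸ m² (ratio 4).
(1−a)S·A_cross = εσ·A_surf·T⁴  ⇒  T⁴ = (1−a)S/(4σ).
T⁴ = 0.810·1750/(4·5.67×10⁻⁸) = 6.250×10⁹ K⁴.
T = (6.250×10⁹)^(1/4).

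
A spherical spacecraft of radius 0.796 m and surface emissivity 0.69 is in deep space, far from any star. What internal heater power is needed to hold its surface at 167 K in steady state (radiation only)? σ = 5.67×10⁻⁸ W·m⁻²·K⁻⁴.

P = εσ·4πr²·T⁴.
4πr² = 7.962 m²; T⁴ = 7.778×10⁸ K⁴.
P = 0.69·5.67×10⁻⁸·7.962·7.778×10⁸.

P ≈ 242 W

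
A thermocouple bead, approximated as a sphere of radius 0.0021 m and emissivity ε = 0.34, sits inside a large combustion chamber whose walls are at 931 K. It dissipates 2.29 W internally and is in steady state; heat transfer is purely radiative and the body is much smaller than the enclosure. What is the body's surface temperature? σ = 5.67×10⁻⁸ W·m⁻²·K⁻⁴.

T ≈ 1300 K

For a small grey body in a large enclosure, net radiated power = εσA(T⁴ − T_w⁴).
Steady state: P = εσA(T⁴ − T_w⁴) with A = 4πr² = 5.542×10⁻⁵ m².
T⁴ = P/(εσA) + T_w⁴ = 2.29/(0.34·5.67×10⁻⁸·5.542×10⁻⁵) + (931)⁴
    = 2.144×10¹² + 7.513×10¹¹ = 2.895×10¹² K⁴.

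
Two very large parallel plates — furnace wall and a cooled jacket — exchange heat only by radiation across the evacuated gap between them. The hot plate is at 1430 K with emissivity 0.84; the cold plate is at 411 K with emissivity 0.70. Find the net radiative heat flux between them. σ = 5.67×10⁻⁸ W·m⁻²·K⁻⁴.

q ≈ 1.45×10⁵ W/m²

For two infinite grey parallel plates, q = σ(T₁⁴ − T₂⁴)/(1/ε₁ + 1/ε₂ − 1).
T₁⁴ − T₂⁴ = 4.182×10¹² − 2.853×10¹⁰ = 4.153×10¹² K⁴.
1/ε₁ + 1/ε₂ − 1 = 1.190 + 1.429 − 1 = 1.619.
q = 5.67×10⁻⁸ × 4.153×10¹² / 1.619.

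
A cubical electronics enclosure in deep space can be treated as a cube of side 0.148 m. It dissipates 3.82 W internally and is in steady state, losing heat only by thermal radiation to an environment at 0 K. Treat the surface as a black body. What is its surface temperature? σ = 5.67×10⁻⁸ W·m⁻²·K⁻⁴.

Steady state: internal power = radiated power, P = εσA T⁴.
Radiating area A = 6L² = 0.1314 m².
T⁴ = P/(εσA) = 3.82/(1.0·5.67×10⁻⁸·0.1314) = 5.126×10⁸ K⁴.
T = (5.126×10⁸)^(1/4).

T ≈ 150 K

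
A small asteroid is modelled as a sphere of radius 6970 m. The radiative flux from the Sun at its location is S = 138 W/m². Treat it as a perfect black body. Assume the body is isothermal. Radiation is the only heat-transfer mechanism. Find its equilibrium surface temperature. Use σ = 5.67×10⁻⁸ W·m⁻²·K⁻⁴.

At equilibrium, absorbed power = emitted power.
Absorbing cross-section = πr² = 1.526×10⁸ m²; emitting surface = 4πr² = 6.105×10⁸ m² (ratio 4).
S·A_cross = εσ·A_surf·T⁴  ⇒  T⁴ = S/(4σ).
T⁴ = 1.00·138/(4·5.67×10⁻⁸) = 6.085×10⁸ K⁴.
T = (6.085×10⁸)^(1/4).

T ≈ 157 K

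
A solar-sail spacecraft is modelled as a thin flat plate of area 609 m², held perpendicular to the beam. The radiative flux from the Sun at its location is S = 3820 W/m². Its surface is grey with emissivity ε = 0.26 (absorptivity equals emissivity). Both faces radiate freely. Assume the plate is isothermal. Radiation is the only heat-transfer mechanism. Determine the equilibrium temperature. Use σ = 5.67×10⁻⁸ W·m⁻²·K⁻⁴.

At equilibrium, absorbed power = emitted power.
Absorbing cross-section = A = 609.0 m²; emitting surface = 2A = 1218 m² (ratio 2).
εS·A_cross = εσ·A_surf·T⁴  ⇒  T⁴ = S/(2σ)   (ε cancels).
T⁴ = 3820/(2·5.67×10⁻⁸) = 3.369×10¹⁰ K⁴.
T = (3.369×10¹⁰)^(1/4).

T ≈ 428 K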